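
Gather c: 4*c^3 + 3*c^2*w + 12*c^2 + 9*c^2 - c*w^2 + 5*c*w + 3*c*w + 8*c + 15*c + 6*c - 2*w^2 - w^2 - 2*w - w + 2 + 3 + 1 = 4*c^3 + c^2*(3*w + 21) + c*(-w^2 + 8*w + 29) - 3*w^2 - 3*w + 6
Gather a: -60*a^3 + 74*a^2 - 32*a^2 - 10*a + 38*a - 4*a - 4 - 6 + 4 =-60*a^3 + 42*a^2 + 24*a - 6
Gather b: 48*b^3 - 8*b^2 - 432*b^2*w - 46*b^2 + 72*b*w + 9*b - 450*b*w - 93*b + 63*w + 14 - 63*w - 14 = 48*b^3 + b^2*(-432*w - 54) + b*(-378*w - 84)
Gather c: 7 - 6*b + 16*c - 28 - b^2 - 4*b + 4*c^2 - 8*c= -b^2 - 10*b + 4*c^2 + 8*c - 21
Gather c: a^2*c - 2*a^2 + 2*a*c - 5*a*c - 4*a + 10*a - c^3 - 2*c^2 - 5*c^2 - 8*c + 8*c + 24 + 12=-2*a^2 + 6*a - c^3 - 7*c^2 + c*(a^2 - 3*a) + 36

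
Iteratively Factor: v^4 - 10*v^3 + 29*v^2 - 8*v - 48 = (v - 3)*(v^3 - 7*v^2 + 8*v + 16) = (v - 4)*(v - 3)*(v^2 - 3*v - 4) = (v - 4)^2*(v - 3)*(v + 1)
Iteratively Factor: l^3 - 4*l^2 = (l - 4)*(l^2) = l*(l - 4)*(l)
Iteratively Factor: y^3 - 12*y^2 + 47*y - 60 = (y - 4)*(y^2 - 8*y + 15) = (y - 4)*(y - 3)*(y - 5)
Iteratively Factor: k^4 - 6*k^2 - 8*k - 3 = (k + 1)*(k^3 - k^2 - 5*k - 3) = (k + 1)^2*(k^2 - 2*k - 3) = (k - 3)*(k + 1)^2*(k + 1)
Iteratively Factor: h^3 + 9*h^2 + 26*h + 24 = (h + 4)*(h^2 + 5*h + 6) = (h + 2)*(h + 4)*(h + 3)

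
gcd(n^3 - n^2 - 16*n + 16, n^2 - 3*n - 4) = n - 4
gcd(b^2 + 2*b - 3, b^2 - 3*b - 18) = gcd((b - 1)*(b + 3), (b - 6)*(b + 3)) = b + 3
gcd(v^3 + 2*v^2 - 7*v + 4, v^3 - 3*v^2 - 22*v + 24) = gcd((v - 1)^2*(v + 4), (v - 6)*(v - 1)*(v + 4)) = v^2 + 3*v - 4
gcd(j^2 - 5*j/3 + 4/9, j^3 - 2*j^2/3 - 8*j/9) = j - 4/3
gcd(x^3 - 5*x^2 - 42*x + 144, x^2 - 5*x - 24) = x - 8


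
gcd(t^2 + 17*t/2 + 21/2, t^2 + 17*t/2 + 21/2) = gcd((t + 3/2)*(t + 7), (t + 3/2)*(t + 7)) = t^2 + 17*t/2 + 21/2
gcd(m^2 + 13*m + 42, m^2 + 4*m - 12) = m + 6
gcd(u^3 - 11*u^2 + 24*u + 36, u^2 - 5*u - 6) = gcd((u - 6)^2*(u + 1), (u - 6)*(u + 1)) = u^2 - 5*u - 6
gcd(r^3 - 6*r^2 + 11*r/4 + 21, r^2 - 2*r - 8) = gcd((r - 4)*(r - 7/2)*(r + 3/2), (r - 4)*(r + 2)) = r - 4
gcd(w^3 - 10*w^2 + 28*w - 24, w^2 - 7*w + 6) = w - 6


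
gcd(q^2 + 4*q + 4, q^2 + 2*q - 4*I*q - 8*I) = q + 2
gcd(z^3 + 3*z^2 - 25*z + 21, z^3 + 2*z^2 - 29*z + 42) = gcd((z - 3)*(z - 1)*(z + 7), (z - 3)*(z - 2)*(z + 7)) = z^2 + 4*z - 21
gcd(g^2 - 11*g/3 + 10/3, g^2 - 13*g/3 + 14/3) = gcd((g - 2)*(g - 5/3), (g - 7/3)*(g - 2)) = g - 2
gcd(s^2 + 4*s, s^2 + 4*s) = s^2 + 4*s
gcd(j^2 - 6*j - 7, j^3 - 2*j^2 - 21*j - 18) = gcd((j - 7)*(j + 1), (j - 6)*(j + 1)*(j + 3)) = j + 1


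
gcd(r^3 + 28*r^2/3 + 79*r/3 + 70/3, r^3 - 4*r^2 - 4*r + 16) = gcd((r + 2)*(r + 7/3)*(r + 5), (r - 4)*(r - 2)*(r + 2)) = r + 2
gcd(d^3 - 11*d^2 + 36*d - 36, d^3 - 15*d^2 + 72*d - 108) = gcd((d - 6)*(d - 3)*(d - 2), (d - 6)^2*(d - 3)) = d^2 - 9*d + 18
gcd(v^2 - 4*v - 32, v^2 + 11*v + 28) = v + 4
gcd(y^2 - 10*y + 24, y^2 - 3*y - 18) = y - 6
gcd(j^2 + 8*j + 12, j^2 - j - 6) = j + 2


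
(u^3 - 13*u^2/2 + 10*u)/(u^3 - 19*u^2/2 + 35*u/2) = (u - 4)/(u - 7)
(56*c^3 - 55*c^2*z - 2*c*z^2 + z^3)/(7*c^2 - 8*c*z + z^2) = (-56*c^2 - c*z + z^2)/(-7*c + z)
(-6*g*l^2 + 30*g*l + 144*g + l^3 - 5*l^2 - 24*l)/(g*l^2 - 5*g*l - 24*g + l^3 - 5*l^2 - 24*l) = (-6*g + l)/(g + l)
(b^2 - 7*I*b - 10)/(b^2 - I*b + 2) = (b - 5*I)/(b + I)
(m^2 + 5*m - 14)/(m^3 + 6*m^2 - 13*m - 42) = (m - 2)/(m^2 - m - 6)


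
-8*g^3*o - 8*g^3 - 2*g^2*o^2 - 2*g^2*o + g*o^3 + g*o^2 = (-4*g + o)*(2*g + o)*(g*o + g)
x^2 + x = x*(x + 1)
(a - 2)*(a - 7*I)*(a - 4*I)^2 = a^4 - 2*a^3 - 15*I*a^3 - 72*a^2 + 30*I*a^2 + 144*a + 112*I*a - 224*I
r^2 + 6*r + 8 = (r + 2)*(r + 4)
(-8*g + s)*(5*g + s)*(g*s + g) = -40*g^3*s - 40*g^3 - 3*g^2*s^2 - 3*g^2*s + g*s^3 + g*s^2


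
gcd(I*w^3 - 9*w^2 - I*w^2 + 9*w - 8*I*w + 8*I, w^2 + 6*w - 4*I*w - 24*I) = 1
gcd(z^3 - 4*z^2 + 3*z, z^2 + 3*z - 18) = z - 3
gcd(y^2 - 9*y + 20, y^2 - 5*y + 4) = y - 4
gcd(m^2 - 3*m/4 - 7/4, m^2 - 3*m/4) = 1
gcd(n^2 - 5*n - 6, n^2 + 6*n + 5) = n + 1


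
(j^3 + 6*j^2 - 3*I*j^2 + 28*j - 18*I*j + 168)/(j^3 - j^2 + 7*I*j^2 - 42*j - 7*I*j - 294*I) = (j^2 - 3*I*j + 28)/(j^2 + 7*j*(-1 + I) - 49*I)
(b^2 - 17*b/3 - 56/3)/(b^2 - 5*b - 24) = (b + 7/3)/(b + 3)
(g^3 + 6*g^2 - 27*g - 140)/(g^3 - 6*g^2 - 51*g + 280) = (g + 4)/(g - 8)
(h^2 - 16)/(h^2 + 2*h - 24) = (h + 4)/(h + 6)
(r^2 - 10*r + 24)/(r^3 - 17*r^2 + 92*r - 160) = (r - 6)/(r^2 - 13*r + 40)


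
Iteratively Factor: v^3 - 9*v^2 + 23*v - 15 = (v - 1)*(v^2 - 8*v + 15) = (v - 3)*(v - 1)*(v - 5)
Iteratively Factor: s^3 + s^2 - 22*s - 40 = (s - 5)*(s^2 + 6*s + 8) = (s - 5)*(s + 4)*(s + 2)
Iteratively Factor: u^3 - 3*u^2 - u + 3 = (u - 1)*(u^2 - 2*u - 3) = (u - 1)*(u + 1)*(u - 3)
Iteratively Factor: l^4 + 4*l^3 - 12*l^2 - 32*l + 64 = (l - 2)*(l^3 + 6*l^2 - 32) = (l - 2)*(l + 4)*(l^2 + 2*l - 8) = (l - 2)^2*(l + 4)*(l + 4)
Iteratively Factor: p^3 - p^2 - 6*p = (p - 3)*(p^2 + 2*p) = (p - 3)*(p + 2)*(p)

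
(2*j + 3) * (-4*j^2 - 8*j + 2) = -8*j^3 - 28*j^2 - 20*j + 6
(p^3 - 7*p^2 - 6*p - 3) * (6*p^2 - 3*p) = 6*p^5 - 45*p^4 - 15*p^3 + 9*p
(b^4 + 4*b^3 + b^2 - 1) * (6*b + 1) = 6*b^5 + 25*b^4 + 10*b^3 + b^2 - 6*b - 1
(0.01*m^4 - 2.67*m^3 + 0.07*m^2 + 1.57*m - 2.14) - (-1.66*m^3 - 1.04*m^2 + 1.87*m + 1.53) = 0.01*m^4 - 1.01*m^3 + 1.11*m^2 - 0.3*m - 3.67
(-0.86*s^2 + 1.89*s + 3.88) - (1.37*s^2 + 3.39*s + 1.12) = -2.23*s^2 - 1.5*s + 2.76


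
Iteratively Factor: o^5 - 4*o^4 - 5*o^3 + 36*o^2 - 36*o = (o - 2)*(o^4 - 2*o^3 - 9*o^2 + 18*o) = (o - 2)^2*(o^3 - 9*o) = o*(o - 2)^2*(o^2 - 9) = o*(o - 2)^2*(o + 3)*(o - 3)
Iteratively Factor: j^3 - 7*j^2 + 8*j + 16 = (j - 4)*(j^2 - 3*j - 4) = (j - 4)^2*(j + 1)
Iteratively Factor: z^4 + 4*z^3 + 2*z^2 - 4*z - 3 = (z - 1)*(z^3 + 5*z^2 + 7*z + 3) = (z - 1)*(z + 3)*(z^2 + 2*z + 1) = (z - 1)*(z + 1)*(z + 3)*(z + 1)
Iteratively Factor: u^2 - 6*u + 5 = (u - 1)*(u - 5)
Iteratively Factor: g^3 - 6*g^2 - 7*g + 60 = (g + 3)*(g^2 - 9*g + 20) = (g - 5)*(g + 3)*(g - 4)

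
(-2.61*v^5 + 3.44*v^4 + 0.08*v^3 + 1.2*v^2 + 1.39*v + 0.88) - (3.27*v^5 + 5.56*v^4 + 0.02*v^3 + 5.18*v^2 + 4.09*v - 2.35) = -5.88*v^5 - 2.12*v^4 + 0.06*v^3 - 3.98*v^2 - 2.7*v + 3.23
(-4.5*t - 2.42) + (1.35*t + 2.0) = -3.15*t - 0.42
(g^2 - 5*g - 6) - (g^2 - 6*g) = g - 6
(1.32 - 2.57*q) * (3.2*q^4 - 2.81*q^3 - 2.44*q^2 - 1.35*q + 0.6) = -8.224*q^5 + 11.4457*q^4 + 2.5616*q^3 + 0.2487*q^2 - 3.324*q + 0.792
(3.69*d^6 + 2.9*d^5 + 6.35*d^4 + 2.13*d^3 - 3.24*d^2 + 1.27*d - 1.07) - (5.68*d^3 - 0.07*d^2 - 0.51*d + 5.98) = 3.69*d^6 + 2.9*d^5 + 6.35*d^4 - 3.55*d^3 - 3.17*d^2 + 1.78*d - 7.05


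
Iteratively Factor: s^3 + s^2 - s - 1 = (s + 1)*(s^2 - 1) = (s + 1)^2*(s - 1)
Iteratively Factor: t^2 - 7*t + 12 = (t - 3)*(t - 4)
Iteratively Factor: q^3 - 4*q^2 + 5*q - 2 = (q - 1)*(q^2 - 3*q + 2) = (q - 2)*(q - 1)*(q - 1)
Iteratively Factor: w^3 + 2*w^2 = (w)*(w^2 + 2*w) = w^2*(w + 2)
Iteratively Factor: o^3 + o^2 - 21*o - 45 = (o - 5)*(o^2 + 6*o + 9) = (o - 5)*(o + 3)*(o + 3)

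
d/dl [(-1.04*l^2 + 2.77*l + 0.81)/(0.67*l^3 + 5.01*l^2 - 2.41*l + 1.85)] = (0.6968*l^4 - 3.7118*l^3 - 12.9994*l^2 - 11.9642*l + 7.0766)/(0.4489*l^6 + 6.7134*l^5 + 21.8707*l^4 - 21.6692*l^3 + 24.3451*l^2 - 8.917*l + 3.4225)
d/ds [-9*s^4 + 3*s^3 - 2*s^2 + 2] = s*(-36*s^2 + 9*s - 4)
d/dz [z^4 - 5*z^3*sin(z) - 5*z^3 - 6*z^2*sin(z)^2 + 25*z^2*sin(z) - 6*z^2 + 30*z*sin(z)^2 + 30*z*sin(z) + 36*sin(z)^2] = -5*z^3*cos(z) + 4*z^3 - 15*z^2*sin(z) - 6*z^2*sin(2*z) + 25*z^2*cos(z) - 15*z^2 - 12*z*sin(z)^2 + 50*z*sin(z) + 30*z*sin(2*z) + 30*z*cos(z) - 12*z + 30*sin(z)^2 + 30*sin(z) + 36*sin(2*z)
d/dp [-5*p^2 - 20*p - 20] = -10*p - 20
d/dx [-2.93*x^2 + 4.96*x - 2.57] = 4.96 - 5.86*x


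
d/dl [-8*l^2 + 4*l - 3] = 4 - 16*l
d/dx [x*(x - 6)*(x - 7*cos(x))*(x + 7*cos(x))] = 4*x^3 + 49*x^2*sin(2*x) - 18*x^2 - 294*x*sin(2*x) - 98*x*cos(x)^2 + 294*cos(x)^2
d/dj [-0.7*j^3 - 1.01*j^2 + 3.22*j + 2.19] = -2.1*j^2 - 2.02*j + 3.22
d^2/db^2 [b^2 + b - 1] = 2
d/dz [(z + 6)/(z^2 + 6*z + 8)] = (z^2 + 6*z - 2*(z + 3)*(z + 6) + 8)/(z^2 + 6*z + 8)^2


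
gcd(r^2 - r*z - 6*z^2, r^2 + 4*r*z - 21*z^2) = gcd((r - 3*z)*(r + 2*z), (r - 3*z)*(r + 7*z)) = -r + 3*z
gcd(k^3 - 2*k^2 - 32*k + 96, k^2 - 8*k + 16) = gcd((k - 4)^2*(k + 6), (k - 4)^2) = k^2 - 8*k + 16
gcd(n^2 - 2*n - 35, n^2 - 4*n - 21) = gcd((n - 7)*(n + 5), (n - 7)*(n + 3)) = n - 7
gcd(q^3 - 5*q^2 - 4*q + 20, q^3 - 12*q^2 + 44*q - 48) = q - 2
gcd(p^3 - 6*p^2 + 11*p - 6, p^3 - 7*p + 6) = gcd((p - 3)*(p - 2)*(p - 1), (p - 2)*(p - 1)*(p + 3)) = p^2 - 3*p + 2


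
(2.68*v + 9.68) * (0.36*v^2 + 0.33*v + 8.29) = 0.9648*v^3 + 4.3692*v^2 + 25.4116*v + 80.2472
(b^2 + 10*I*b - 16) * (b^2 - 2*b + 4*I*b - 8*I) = b^4 - 2*b^3 + 14*I*b^3 - 56*b^2 - 28*I*b^2 + 112*b - 64*I*b + 128*I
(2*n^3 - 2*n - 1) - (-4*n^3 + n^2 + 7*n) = 6*n^3 - n^2 - 9*n - 1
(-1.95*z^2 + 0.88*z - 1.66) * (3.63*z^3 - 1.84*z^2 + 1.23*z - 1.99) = -7.0785*z^5 + 6.7824*z^4 - 10.0435*z^3 + 8.0173*z^2 - 3.793*z + 3.3034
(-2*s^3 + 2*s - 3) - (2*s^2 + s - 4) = -2*s^3 - 2*s^2 + s + 1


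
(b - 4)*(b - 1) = b^2 - 5*b + 4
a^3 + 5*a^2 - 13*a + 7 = (a - 1)^2*(a + 7)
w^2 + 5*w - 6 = (w - 1)*(w + 6)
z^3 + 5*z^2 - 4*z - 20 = (z - 2)*(z + 2)*(z + 5)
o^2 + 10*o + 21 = (o + 3)*(o + 7)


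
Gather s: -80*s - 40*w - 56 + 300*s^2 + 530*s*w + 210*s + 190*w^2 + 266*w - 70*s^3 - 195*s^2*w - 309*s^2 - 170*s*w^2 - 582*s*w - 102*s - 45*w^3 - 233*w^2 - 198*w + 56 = -70*s^3 + s^2*(-195*w - 9) + s*(-170*w^2 - 52*w + 28) - 45*w^3 - 43*w^2 + 28*w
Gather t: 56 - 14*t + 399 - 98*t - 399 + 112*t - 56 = 0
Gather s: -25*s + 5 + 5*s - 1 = 4 - 20*s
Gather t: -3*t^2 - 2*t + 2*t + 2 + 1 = 3 - 3*t^2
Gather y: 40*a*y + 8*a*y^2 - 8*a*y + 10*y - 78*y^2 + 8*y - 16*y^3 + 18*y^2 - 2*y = -16*y^3 + y^2*(8*a - 60) + y*(32*a + 16)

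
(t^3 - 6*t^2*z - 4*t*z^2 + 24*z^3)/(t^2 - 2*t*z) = t - 4*z - 12*z^2/t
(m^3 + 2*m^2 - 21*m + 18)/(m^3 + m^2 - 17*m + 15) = (m + 6)/(m + 5)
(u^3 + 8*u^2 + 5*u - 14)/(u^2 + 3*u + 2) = (u^2 + 6*u - 7)/(u + 1)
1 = 1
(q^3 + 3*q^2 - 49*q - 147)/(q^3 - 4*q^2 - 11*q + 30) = (q^2 - 49)/(q^2 - 7*q + 10)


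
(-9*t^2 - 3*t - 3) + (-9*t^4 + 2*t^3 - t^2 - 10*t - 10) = -9*t^4 + 2*t^3 - 10*t^2 - 13*t - 13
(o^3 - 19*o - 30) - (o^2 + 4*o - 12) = o^3 - o^2 - 23*o - 18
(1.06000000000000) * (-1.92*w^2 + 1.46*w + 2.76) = -2.0352*w^2 + 1.5476*w + 2.9256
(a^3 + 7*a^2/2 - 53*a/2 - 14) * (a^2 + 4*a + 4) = a^5 + 15*a^4/2 - 17*a^3/2 - 106*a^2 - 162*a - 56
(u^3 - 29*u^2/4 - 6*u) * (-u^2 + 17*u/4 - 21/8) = -u^5 + 23*u^4/2 - 439*u^3/16 - 207*u^2/32 + 63*u/4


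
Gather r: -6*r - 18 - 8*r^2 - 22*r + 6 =-8*r^2 - 28*r - 12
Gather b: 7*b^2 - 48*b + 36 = 7*b^2 - 48*b + 36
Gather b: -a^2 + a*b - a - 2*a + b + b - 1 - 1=-a^2 - 3*a + b*(a + 2) - 2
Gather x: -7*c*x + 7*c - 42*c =-7*c*x - 35*c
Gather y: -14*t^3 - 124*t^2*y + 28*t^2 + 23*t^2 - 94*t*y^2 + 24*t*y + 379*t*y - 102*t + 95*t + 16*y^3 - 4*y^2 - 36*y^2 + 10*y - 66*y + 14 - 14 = -14*t^3 + 51*t^2 - 7*t + 16*y^3 + y^2*(-94*t - 40) + y*(-124*t^2 + 403*t - 56)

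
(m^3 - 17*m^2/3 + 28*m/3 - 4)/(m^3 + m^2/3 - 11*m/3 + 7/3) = (3*m^3 - 17*m^2 + 28*m - 12)/(3*m^3 + m^2 - 11*m + 7)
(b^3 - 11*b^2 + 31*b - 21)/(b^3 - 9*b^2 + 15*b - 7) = (b - 3)/(b - 1)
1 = 1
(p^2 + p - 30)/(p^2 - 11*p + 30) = (p + 6)/(p - 6)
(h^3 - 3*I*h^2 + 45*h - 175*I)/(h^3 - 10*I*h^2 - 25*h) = (h + 7*I)/h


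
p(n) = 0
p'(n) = 0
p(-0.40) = 0.00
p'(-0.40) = 0.00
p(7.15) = 0.00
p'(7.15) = 0.00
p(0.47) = 0.00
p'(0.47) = 0.00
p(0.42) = 0.00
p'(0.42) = 0.00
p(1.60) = 0.00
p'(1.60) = 0.00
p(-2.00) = 0.00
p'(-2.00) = 0.00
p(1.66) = 0.00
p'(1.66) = 0.00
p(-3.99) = 0.00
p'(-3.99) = 0.00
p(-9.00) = 0.00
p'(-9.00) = 0.00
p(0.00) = 0.00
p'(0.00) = 0.00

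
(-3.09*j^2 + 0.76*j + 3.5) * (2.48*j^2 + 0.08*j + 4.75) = -7.6632*j^4 + 1.6376*j^3 - 5.9367*j^2 + 3.89*j + 16.625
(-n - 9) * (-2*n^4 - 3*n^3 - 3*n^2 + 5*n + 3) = 2*n^5 + 21*n^4 + 30*n^3 + 22*n^2 - 48*n - 27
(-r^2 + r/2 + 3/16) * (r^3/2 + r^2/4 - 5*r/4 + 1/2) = -r^5/2 + 47*r^3/32 - 69*r^2/64 + r/64 + 3/32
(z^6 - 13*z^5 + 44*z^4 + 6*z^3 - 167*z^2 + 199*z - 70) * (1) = z^6 - 13*z^5 + 44*z^4 + 6*z^3 - 167*z^2 + 199*z - 70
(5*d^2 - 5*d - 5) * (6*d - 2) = 30*d^3 - 40*d^2 - 20*d + 10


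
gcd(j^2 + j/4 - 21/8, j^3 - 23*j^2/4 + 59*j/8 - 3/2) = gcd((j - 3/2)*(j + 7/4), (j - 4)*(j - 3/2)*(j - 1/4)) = j - 3/2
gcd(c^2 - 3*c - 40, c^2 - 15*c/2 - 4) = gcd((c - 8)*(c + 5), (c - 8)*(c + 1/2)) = c - 8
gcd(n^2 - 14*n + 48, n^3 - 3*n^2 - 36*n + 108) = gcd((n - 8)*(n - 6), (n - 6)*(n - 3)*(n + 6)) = n - 6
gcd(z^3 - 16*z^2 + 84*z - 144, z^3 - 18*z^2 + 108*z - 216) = z^2 - 12*z + 36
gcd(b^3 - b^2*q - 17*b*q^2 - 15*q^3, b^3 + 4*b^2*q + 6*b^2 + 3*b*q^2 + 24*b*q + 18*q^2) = b^2 + 4*b*q + 3*q^2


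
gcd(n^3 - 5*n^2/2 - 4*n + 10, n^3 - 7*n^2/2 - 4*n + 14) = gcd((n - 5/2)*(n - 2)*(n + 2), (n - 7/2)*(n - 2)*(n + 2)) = n^2 - 4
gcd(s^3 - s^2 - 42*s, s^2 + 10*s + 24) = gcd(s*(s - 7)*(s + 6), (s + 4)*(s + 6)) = s + 6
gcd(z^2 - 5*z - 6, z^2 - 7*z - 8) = z + 1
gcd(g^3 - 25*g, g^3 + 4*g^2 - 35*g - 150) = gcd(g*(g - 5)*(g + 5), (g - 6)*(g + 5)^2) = g + 5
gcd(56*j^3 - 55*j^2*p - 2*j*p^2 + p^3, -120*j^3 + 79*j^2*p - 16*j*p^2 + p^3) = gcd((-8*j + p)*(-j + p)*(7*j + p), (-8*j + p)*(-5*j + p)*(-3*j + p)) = -8*j + p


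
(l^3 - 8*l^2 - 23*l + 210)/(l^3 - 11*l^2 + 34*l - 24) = (l^2 - 2*l - 35)/(l^2 - 5*l + 4)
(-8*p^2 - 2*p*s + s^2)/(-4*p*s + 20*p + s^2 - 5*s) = (2*p + s)/(s - 5)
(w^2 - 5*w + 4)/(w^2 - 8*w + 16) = (w - 1)/(w - 4)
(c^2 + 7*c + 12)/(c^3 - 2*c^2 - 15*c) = (c + 4)/(c*(c - 5))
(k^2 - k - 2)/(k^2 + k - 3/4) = 4*(k^2 - k - 2)/(4*k^2 + 4*k - 3)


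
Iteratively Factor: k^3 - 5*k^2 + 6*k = (k - 2)*(k^2 - 3*k) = (k - 3)*(k - 2)*(k)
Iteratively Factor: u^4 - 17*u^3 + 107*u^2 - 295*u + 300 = (u - 3)*(u^3 - 14*u^2 + 65*u - 100) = (u - 5)*(u - 3)*(u^2 - 9*u + 20) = (u - 5)*(u - 4)*(u - 3)*(u - 5)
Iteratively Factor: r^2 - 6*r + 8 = (r - 2)*(r - 4)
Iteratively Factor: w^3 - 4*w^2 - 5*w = (w + 1)*(w^2 - 5*w) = (w - 5)*(w + 1)*(w)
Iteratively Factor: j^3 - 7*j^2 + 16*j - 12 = (j - 3)*(j^2 - 4*j + 4) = (j - 3)*(j - 2)*(j - 2)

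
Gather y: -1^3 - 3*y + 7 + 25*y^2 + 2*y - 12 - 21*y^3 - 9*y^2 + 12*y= -21*y^3 + 16*y^2 + 11*y - 6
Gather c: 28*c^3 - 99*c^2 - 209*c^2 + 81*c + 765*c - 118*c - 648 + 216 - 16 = 28*c^3 - 308*c^2 + 728*c - 448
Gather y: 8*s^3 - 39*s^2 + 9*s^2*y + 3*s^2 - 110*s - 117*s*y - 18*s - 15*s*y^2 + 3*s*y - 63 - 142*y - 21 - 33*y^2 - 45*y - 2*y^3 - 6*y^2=8*s^3 - 36*s^2 - 128*s - 2*y^3 + y^2*(-15*s - 39) + y*(9*s^2 - 114*s - 187) - 84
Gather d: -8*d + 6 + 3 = 9 - 8*d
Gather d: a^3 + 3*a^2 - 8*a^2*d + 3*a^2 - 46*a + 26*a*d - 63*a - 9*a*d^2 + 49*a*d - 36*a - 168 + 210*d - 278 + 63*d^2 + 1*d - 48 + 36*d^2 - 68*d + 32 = a^3 + 6*a^2 - 145*a + d^2*(99 - 9*a) + d*(-8*a^2 + 75*a + 143) - 462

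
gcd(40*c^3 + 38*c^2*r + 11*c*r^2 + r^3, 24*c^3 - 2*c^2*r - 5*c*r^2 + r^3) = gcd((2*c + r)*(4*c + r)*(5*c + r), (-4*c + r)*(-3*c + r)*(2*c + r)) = 2*c + r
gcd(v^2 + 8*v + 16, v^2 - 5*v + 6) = 1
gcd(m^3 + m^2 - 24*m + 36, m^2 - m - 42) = m + 6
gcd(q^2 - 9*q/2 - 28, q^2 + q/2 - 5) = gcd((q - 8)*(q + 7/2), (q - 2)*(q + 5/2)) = 1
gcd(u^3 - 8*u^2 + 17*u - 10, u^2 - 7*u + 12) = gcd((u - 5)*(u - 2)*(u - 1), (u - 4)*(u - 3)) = 1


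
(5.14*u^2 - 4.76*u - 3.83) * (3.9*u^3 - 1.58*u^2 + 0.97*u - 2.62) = 20.046*u^5 - 26.6852*u^4 - 2.4304*u^3 - 12.0326*u^2 + 8.7561*u + 10.0346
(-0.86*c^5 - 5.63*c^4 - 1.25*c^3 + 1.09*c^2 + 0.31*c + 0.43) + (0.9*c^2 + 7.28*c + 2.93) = -0.86*c^5 - 5.63*c^4 - 1.25*c^3 + 1.99*c^2 + 7.59*c + 3.36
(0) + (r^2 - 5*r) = r^2 - 5*r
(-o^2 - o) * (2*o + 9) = -2*o^3 - 11*o^2 - 9*o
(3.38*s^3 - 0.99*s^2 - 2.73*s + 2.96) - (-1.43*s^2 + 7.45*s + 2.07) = 3.38*s^3 + 0.44*s^2 - 10.18*s + 0.89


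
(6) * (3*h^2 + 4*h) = 18*h^2 + 24*h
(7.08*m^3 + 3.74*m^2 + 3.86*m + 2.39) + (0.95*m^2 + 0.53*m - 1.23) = 7.08*m^3 + 4.69*m^2 + 4.39*m + 1.16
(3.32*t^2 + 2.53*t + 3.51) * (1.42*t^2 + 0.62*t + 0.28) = 4.7144*t^4 + 5.651*t^3 + 7.4824*t^2 + 2.8846*t + 0.9828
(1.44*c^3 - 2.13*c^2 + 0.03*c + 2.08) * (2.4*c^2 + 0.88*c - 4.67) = 3.456*c^5 - 3.8448*c^4 - 8.5272*c^3 + 14.9655*c^2 + 1.6903*c - 9.7136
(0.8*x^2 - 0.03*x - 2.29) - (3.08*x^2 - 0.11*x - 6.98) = -2.28*x^2 + 0.08*x + 4.69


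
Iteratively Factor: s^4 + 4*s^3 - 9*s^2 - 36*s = (s - 3)*(s^3 + 7*s^2 + 12*s) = (s - 3)*(s + 4)*(s^2 + 3*s) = s*(s - 3)*(s + 4)*(s + 3)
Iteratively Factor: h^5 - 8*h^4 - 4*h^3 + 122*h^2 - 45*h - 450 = (h - 5)*(h^4 - 3*h^3 - 19*h^2 + 27*h + 90) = (h - 5)^2*(h^3 + 2*h^2 - 9*h - 18) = (h - 5)^2*(h + 3)*(h^2 - h - 6) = (h - 5)^2*(h + 2)*(h + 3)*(h - 3)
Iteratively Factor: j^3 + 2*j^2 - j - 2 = (j - 1)*(j^2 + 3*j + 2) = (j - 1)*(j + 2)*(j + 1)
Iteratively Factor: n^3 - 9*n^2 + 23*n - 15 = (n - 5)*(n^2 - 4*n + 3) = (n - 5)*(n - 1)*(n - 3)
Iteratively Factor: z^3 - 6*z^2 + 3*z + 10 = (z + 1)*(z^2 - 7*z + 10) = (z - 2)*(z + 1)*(z - 5)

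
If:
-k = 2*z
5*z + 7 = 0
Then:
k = 14/5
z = -7/5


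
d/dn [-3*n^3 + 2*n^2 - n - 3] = -9*n^2 + 4*n - 1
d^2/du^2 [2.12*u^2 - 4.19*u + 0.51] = 4.24000000000000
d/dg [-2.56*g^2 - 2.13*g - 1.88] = -5.12*g - 2.13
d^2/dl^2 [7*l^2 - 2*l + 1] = 14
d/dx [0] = 0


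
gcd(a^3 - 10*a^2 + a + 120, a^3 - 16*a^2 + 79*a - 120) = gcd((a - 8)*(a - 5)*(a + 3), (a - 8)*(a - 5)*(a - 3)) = a^2 - 13*a + 40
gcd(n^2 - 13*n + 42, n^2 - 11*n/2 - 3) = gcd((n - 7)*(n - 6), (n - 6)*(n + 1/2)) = n - 6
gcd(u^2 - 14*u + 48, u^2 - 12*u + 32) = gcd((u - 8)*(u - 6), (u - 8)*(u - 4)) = u - 8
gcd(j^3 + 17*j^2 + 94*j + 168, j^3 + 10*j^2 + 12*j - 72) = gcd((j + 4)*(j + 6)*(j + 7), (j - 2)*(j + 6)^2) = j + 6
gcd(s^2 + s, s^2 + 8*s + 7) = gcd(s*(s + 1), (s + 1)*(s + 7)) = s + 1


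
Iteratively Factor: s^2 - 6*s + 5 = (s - 1)*(s - 5)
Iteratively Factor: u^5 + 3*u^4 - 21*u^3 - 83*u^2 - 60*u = (u + 1)*(u^4 + 2*u^3 - 23*u^2 - 60*u) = (u - 5)*(u + 1)*(u^3 + 7*u^2 + 12*u) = u*(u - 5)*(u + 1)*(u^2 + 7*u + 12) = u*(u - 5)*(u + 1)*(u + 4)*(u + 3)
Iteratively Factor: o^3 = (o)*(o^2) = o^2*(o)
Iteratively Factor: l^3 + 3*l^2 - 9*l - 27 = (l + 3)*(l^2 - 9) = (l + 3)^2*(l - 3)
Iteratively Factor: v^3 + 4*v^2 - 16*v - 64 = (v + 4)*(v^2 - 16) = (v + 4)^2*(v - 4)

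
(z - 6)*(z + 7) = z^2 + z - 42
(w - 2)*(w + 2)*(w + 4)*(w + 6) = w^4 + 10*w^3 + 20*w^2 - 40*w - 96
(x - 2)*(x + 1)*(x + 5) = x^3 + 4*x^2 - 7*x - 10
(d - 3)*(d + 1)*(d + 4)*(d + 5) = d^4 + 7*d^3 - d^2 - 67*d - 60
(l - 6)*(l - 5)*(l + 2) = l^3 - 9*l^2 + 8*l + 60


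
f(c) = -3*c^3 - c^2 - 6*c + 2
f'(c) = -9*c^2 - 2*c - 6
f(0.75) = -4.33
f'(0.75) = -12.56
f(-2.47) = 55.93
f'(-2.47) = -55.97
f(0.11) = 1.32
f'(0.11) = -6.33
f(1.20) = -11.82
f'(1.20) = -21.36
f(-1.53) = 19.58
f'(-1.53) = -24.01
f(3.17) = -122.63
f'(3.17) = -102.78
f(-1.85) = 28.67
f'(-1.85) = -33.10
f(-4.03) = 206.29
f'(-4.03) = -144.11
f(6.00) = -718.00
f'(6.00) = -342.00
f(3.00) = -106.00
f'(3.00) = -93.00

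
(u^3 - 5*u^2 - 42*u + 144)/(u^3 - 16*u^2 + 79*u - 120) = (u + 6)/(u - 5)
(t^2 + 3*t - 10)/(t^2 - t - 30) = (t - 2)/(t - 6)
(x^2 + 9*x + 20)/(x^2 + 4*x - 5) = (x + 4)/(x - 1)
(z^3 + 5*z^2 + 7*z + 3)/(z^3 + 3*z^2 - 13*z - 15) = (z^2 + 4*z + 3)/(z^2 + 2*z - 15)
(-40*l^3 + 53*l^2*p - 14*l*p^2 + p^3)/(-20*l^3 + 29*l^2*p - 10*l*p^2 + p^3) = (-8*l + p)/(-4*l + p)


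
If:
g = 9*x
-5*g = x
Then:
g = 0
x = 0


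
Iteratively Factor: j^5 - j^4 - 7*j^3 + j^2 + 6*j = (j + 2)*(j^4 - 3*j^3 - j^2 + 3*j) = (j - 3)*(j + 2)*(j^3 - j) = (j - 3)*(j + 1)*(j + 2)*(j^2 - j) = (j - 3)*(j - 1)*(j + 1)*(j + 2)*(j)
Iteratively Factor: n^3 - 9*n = (n + 3)*(n^2 - 3*n) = (n - 3)*(n + 3)*(n)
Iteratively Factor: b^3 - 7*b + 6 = (b - 1)*(b^2 + b - 6) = (b - 2)*(b - 1)*(b + 3)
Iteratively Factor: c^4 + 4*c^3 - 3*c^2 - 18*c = (c + 3)*(c^3 + c^2 - 6*c) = (c - 2)*(c + 3)*(c^2 + 3*c) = (c - 2)*(c + 3)^2*(c)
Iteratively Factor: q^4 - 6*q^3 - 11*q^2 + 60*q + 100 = (q - 5)*(q^3 - q^2 - 16*q - 20) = (q - 5)*(q + 2)*(q^2 - 3*q - 10) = (q - 5)^2*(q + 2)*(q + 2)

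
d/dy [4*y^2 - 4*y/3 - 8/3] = 8*y - 4/3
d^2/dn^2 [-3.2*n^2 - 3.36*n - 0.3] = -6.40000000000000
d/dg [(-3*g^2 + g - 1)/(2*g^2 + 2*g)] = (-2*g^2 + g + 1/2)/(g^2*(g^2 + 2*g + 1))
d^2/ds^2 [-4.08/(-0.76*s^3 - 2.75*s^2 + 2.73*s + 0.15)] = (-(18.6048*s + 22.44)*(0.76*s^3 + 2.75*s^2 - 2.73*s - 0.15) + 4.08*(2.28*s^2 + 5.5*s - 2.73)*(4.56*s^2 + 11.0*s - 5.46))/(0.76*s^3 + 2.75*s^2 - 2.73*s - 0.15)^3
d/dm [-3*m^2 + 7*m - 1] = 7 - 6*m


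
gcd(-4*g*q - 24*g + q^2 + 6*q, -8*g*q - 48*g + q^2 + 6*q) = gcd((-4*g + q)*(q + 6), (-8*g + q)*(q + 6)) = q + 6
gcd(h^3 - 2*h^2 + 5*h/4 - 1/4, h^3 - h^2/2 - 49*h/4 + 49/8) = h - 1/2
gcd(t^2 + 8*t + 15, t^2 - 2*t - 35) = t + 5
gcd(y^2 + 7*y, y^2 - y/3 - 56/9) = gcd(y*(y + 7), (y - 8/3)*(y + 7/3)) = 1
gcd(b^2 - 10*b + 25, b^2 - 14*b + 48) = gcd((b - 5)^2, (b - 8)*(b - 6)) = 1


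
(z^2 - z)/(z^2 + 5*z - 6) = z/(z + 6)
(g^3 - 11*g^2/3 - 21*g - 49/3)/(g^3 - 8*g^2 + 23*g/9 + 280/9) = 3*(3*g^2 + 10*g + 7)/(9*g^2 - 9*g - 40)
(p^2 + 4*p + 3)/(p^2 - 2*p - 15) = (p + 1)/(p - 5)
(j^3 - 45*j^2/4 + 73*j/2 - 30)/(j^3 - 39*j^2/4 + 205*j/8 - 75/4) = 2*(j - 4)/(2*j - 5)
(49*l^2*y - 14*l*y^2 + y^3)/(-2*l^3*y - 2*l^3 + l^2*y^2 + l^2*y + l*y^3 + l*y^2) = y*(49*l^2 - 14*l*y + y^2)/(l*(-2*l^2*y - 2*l^2 + l*y^2 + l*y + y^3 + y^2))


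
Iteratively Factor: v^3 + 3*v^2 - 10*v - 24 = (v - 3)*(v^2 + 6*v + 8) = (v - 3)*(v + 4)*(v + 2)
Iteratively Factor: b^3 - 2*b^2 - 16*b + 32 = (b - 4)*(b^2 + 2*b - 8) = (b - 4)*(b + 4)*(b - 2)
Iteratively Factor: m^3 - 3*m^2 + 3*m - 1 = (m - 1)*(m^2 - 2*m + 1) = (m - 1)^2*(m - 1)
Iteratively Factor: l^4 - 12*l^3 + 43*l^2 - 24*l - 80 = (l + 1)*(l^3 - 13*l^2 + 56*l - 80) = (l - 4)*(l + 1)*(l^2 - 9*l + 20) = (l - 4)^2*(l + 1)*(l - 5)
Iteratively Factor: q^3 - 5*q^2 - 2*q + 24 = (q + 2)*(q^2 - 7*q + 12) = (q - 4)*(q + 2)*(q - 3)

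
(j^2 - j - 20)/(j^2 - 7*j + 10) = (j + 4)/(j - 2)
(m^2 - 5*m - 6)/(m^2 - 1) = (m - 6)/(m - 1)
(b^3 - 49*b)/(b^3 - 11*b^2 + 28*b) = (b + 7)/(b - 4)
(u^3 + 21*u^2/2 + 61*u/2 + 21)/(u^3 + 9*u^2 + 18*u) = (2*u^2 + 9*u + 7)/(2*u*(u + 3))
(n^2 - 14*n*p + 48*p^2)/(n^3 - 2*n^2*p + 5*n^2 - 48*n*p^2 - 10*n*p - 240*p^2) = (n - 6*p)/(n^2 + 6*n*p + 5*n + 30*p)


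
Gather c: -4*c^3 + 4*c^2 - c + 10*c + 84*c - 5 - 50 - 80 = -4*c^3 + 4*c^2 + 93*c - 135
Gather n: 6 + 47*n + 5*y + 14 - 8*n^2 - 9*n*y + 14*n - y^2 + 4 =-8*n^2 + n*(61 - 9*y) - y^2 + 5*y + 24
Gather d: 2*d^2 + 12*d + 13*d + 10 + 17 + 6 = 2*d^2 + 25*d + 33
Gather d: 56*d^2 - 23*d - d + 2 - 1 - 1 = 56*d^2 - 24*d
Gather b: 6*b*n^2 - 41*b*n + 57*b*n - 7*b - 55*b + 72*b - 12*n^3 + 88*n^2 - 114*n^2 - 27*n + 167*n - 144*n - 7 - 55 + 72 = b*(6*n^2 + 16*n + 10) - 12*n^3 - 26*n^2 - 4*n + 10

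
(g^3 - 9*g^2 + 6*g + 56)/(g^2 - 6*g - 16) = (g^2 - 11*g + 28)/(g - 8)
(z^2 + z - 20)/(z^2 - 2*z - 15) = (-z^2 - z + 20)/(-z^2 + 2*z + 15)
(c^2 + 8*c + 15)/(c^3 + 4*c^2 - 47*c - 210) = (c + 3)/(c^2 - c - 42)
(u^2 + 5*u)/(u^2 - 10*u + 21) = u*(u + 5)/(u^2 - 10*u + 21)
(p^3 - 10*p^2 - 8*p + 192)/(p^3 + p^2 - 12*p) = (p^2 - 14*p + 48)/(p*(p - 3))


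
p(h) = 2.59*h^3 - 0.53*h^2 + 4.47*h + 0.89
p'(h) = 7.77*h^2 - 1.06*h + 4.47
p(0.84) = 5.81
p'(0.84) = 9.06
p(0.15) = 1.56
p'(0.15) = 4.49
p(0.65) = 4.28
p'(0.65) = 7.06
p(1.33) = 11.99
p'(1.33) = 16.80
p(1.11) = 8.74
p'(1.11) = 12.87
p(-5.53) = -478.04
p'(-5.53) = 247.95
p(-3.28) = -110.87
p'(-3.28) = 91.54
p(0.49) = 3.26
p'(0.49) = 5.82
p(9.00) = 1886.30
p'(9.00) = 624.30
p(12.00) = 4453.73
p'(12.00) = 1110.63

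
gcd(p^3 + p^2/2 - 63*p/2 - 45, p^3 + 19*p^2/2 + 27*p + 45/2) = p^2 + 13*p/2 + 15/2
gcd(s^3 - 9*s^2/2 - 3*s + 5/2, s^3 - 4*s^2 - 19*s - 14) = s + 1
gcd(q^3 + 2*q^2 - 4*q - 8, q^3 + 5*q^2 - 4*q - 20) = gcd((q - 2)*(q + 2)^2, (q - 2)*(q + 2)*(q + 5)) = q^2 - 4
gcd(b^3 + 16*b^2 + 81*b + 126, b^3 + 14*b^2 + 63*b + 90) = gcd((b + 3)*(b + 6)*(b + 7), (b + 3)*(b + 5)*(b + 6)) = b^2 + 9*b + 18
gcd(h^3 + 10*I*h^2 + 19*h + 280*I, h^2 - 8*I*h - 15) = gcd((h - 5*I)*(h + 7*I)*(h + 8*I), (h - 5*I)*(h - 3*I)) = h - 5*I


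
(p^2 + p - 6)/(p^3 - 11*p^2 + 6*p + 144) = (p - 2)/(p^2 - 14*p + 48)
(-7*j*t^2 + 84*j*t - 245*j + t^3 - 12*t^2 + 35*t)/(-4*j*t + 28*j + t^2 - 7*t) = (-7*j*t + 35*j + t^2 - 5*t)/(-4*j + t)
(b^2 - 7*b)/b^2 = (b - 7)/b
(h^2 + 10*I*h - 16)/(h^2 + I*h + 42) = (h^2 + 10*I*h - 16)/(h^2 + I*h + 42)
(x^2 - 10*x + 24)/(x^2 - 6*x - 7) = (-x^2 + 10*x - 24)/(-x^2 + 6*x + 7)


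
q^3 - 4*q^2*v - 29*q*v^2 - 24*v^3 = (q - 8*v)*(q + v)*(q + 3*v)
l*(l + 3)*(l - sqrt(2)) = l^3 - sqrt(2)*l^2 + 3*l^2 - 3*sqrt(2)*l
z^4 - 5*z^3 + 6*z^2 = z^2*(z - 3)*(z - 2)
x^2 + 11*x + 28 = (x + 4)*(x + 7)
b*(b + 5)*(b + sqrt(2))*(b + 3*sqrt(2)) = b^4 + 5*b^3 + 4*sqrt(2)*b^3 + 6*b^2 + 20*sqrt(2)*b^2 + 30*b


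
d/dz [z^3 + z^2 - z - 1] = 3*z^2 + 2*z - 1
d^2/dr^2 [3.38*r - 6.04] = 0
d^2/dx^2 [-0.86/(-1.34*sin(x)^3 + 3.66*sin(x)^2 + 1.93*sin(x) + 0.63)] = (-0.566940257848307*sin(x)^6 + 1.72056496162919*sin(x)^5 - 0.0459960998530304*sin(x)^4 + 1.07464225060769*sin(x)^2 - 1.04137699484391*sin(x) + 0.0177168830577596*sin(3*x)^2 + 0.712315525430665*sin(3*x) - 0.048390889545821*sin(5*x) + 0.0497849632380717)/(0.366120218579235*sin(x)^3 - 1.0*sin(x)^2 - 0.527322404371585*sin(x) - 0.172131147540984)^3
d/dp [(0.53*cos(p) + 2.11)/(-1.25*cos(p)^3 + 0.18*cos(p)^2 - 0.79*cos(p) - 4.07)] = (-1.325*cos(p)^3 - 7.8171*cos(p)^2 + 0.7596*cos(p) + 0.4902)*sin(p)/(1.5625*cos(p)^6 - 0.45*cos(p)^5 + 2.0074*cos(p)^4 + 9.8906*cos(p)^3 - 0.8411*cos(p)^2 + 6.4306*cos(p) + 16.5649)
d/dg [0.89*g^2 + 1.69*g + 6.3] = 1.78*g + 1.69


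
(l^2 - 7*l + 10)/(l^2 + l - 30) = (l - 2)/(l + 6)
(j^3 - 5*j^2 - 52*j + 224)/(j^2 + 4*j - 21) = (j^2 - 12*j + 32)/(j - 3)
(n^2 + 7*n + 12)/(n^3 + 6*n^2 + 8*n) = (n + 3)/(n*(n + 2))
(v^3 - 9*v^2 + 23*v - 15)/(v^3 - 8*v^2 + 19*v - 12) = (v - 5)/(v - 4)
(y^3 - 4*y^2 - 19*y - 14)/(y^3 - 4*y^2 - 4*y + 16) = (y^2 - 6*y - 7)/(y^2 - 6*y + 8)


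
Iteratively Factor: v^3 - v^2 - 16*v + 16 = (v - 4)*(v^2 + 3*v - 4) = (v - 4)*(v - 1)*(v + 4)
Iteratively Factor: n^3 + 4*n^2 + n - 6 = (n + 3)*(n^2 + n - 2) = (n - 1)*(n + 3)*(n + 2)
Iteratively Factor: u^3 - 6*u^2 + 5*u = (u)*(u^2 - 6*u + 5) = u*(u - 5)*(u - 1)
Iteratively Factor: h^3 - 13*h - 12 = (h - 4)*(h^2 + 4*h + 3) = (h - 4)*(h + 3)*(h + 1)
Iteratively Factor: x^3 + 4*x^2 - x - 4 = (x + 4)*(x^2 - 1) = (x - 1)*(x + 4)*(x + 1)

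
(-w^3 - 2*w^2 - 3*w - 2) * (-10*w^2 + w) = 10*w^5 + 19*w^4 + 28*w^3 + 17*w^2 - 2*w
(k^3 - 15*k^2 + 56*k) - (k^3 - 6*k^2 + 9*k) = -9*k^2 + 47*k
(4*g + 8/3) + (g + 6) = 5*g + 26/3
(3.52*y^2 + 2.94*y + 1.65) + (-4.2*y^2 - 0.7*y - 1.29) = -0.68*y^2 + 2.24*y + 0.36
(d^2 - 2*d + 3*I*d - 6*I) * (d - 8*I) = d^3 - 2*d^2 - 5*I*d^2 + 24*d + 10*I*d - 48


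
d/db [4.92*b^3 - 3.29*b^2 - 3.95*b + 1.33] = 14.76*b^2 - 6.58*b - 3.95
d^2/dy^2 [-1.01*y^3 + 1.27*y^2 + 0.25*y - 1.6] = 2.54 - 6.06*y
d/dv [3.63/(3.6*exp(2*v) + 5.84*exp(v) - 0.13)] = (-26.136*exp(v) - 21.1992)*exp(v)/(3.6*exp(2*v) + 5.84*exp(v) - 0.13)^2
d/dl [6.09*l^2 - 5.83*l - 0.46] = 12.18*l - 5.83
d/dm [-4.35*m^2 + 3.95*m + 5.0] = 3.95 - 8.7*m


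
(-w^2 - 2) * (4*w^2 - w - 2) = -4*w^4 + w^3 - 6*w^2 + 2*w + 4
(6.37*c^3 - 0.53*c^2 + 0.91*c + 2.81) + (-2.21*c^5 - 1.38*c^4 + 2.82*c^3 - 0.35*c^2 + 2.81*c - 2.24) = -2.21*c^5 - 1.38*c^4 + 9.19*c^3 - 0.88*c^2 + 3.72*c + 0.57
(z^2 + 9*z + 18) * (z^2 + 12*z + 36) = z^4 + 21*z^3 + 162*z^2 + 540*z + 648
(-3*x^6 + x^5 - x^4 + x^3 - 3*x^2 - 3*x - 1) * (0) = 0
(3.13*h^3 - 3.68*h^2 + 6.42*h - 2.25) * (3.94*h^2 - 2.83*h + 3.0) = 12.3322*h^5 - 23.3571*h^4 + 45.0992*h^3 - 38.0736*h^2 + 25.6275*h - 6.75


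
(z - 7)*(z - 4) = z^2 - 11*z + 28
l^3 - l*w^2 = l*(l - w)*(l + w)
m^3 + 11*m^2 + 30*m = m*(m + 5)*(m + 6)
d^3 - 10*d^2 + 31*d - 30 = (d - 5)*(d - 3)*(d - 2)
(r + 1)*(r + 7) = r^2 + 8*r + 7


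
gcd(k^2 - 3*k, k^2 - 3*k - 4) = 1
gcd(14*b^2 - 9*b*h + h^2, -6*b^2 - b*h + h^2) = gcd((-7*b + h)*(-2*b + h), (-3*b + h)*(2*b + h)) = 1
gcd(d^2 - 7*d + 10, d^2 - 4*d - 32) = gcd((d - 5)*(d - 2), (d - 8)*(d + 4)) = 1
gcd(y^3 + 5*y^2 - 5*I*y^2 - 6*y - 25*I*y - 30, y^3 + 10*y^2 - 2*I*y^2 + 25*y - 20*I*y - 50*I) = y^2 + y*(5 - 2*I) - 10*I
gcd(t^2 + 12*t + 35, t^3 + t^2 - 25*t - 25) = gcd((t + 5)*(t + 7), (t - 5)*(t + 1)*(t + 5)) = t + 5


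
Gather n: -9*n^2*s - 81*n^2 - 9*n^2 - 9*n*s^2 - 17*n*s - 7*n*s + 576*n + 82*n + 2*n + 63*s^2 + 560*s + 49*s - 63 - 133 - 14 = n^2*(-9*s - 90) + n*(-9*s^2 - 24*s + 660) + 63*s^2 + 609*s - 210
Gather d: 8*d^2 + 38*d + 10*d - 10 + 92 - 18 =8*d^2 + 48*d + 64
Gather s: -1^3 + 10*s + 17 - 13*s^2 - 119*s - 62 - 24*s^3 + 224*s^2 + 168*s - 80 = -24*s^3 + 211*s^2 + 59*s - 126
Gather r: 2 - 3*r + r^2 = r^2 - 3*r + 2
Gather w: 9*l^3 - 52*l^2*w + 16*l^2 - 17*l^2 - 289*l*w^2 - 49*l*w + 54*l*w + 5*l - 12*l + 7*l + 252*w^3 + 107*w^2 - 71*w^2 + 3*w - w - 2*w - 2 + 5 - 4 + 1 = 9*l^3 - l^2 + 252*w^3 + w^2*(36 - 289*l) + w*(-52*l^2 + 5*l)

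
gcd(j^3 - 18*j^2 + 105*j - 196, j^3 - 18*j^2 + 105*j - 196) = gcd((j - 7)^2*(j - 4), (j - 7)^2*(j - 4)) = j^3 - 18*j^2 + 105*j - 196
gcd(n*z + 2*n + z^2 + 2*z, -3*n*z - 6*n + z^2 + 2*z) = z + 2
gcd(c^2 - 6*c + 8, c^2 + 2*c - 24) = c - 4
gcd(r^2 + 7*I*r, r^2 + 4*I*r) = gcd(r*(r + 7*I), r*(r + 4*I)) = r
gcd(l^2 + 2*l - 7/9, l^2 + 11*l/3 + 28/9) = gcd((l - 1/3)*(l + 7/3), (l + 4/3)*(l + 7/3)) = l + 7/3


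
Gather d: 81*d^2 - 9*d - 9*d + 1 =81*d^2 - 18*d + 1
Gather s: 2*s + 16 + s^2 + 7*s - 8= s^2 + 9*s + 8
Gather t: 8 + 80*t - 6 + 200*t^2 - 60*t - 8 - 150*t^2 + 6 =50*t^2 + 20*t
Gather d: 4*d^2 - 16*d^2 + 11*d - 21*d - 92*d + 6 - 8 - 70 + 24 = -12*d^2 - 102*d - 48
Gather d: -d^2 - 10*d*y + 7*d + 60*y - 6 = -d^2 + d*(7 - 10*y) + 60*y - 6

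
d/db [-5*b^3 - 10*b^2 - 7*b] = -15*b^2 - 20*b - 7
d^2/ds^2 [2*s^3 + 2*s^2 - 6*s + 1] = 12*s + 4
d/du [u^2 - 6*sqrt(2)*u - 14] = 2*u - 6*sqrt(2)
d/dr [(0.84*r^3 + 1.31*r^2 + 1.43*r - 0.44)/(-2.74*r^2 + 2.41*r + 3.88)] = (-2.3016*r^4 + 4.0488*r^3 + 16.8529*r^2 + 7.7544*r + 6.6088)/(7.5076*r^4 - 13.2068*r^3 - 15.4543*r^2 + 18.7016*r + 15.0544)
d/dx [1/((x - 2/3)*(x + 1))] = 3*(-6*x - 1)/(9*x^4 + 6*x^3 - 11*x^2 - 4*x + 4)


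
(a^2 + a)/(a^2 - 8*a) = (a + 1)/(a - 8)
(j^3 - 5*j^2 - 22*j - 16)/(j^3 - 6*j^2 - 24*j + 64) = (j^2 + 3*j + 2)/(j^2 + 2*j - 8)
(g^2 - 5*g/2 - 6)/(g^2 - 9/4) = 2*(g - 4)/(2*g - 3)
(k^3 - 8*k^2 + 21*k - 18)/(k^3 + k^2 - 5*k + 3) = (k^3 - 8*k^2 + 21*k - 18)/(k^3 + k^2 - 5*k + 3)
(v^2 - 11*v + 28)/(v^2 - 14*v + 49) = (v - 4)/(v - 7)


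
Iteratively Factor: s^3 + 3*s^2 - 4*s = (s + 4)*(s^2 - s) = (s - 1)*(s + 4)*(s)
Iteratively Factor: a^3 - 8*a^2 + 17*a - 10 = (a - 2)*(a^2 - 6*a + 5) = (a - 5)*(a - 2)*(a - 1)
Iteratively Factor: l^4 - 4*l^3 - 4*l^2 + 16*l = (l - 4)*(l^3 - 4*l) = l*(l - 4)*(l^2 - 4) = l*(l - 4)*(l + 2)*(l - 2)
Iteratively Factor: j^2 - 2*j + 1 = (j - 1)*(j - 1)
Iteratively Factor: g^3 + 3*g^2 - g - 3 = (g - 1)*(g^2 + 4*g + 3) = (g - 1)*(g + 1)*(g + 3)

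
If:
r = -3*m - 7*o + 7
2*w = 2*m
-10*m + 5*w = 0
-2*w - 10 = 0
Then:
No Solution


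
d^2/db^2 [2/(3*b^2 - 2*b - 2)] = 4*(9*b^2 - 6*b - 4*(3*b - 1)^2 - 6)/(-3*b^2 + 2*b + 2)^3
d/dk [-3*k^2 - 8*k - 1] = -6*k - 8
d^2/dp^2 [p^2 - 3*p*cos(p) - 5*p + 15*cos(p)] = 3*p*cos(p) + 6*sin(p) - 15*cos(p) + 2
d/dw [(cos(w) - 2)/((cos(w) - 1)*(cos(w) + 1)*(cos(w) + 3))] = (-21*cos(w) - 3*cos(2*w) + cos(3*w) + 7)/(2*(cos(w) + 3)^2*sin(w)^3)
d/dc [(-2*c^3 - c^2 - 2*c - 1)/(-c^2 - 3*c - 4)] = (2*c^4 + 12*c^3 + 25*c^2 + 6*c + 5)/(c^4 + 6*c^3 + 17*c^2 + 24*c + 16)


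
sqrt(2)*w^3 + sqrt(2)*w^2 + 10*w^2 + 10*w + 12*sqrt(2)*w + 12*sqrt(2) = (w + 2*sqrt(2))*(w + 3*sqrt(2))*(sqrt(2)*w + sqrt(2))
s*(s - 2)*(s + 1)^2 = s^4 - 3*s^2 - 2*s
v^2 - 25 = (v - 5)*(v + 5)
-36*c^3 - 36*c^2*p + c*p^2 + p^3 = (-6*c + p)*(c + p)*(6*c + p)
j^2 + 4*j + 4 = (j + 2)^2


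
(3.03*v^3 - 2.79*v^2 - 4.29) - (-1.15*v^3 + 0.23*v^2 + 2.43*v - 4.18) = 4.18*v^3 - 3.02*v^2 - 2.43*v - 0.11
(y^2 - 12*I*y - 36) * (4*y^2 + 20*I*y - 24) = 4*y^4 - 28*I*y^3 + 72*y^2 - 432*I*y + 864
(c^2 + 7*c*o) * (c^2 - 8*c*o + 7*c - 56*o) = c^4 - c^3*o + 7*c^3 - 56*c^2*o^2 - 7*c^2*o - 392*c*o^2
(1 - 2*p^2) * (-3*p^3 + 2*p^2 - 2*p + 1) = 6*p^5 - 4*p^4 + p^3 - 2*p + 1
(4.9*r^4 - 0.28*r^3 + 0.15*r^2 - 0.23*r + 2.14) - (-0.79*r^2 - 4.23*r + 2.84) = 4.9*r^4 - 0.28*r^3 + 0.94*r^2 + 4.0*r - 0.7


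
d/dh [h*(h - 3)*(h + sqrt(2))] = h*(h - 3) + h*(h + sqrt(2)) + (h - 3)*(h + sqrt(2))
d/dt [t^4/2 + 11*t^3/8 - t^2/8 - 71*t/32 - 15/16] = 2*t^3 + 33*t^2/8 - t/4 - 71/32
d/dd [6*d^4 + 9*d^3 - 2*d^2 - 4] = d*(24*d^2 + 27*d - 4)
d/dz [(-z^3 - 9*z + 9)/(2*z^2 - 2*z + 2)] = z*(-z^3 + 2*z^2 + 6*z - 18)/(2*(z^4 - 2*z^3 + 3*z^2 - 2*z + 1))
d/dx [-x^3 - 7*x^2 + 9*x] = -3*x^2 - 14*x + 9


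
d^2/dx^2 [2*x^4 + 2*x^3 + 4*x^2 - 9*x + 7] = 24*x^2 + 12*x + 8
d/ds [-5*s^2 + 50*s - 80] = 50 - 10*s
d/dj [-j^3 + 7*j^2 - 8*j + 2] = -3*j^2 + 14*j - 8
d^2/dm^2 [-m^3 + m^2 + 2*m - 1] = 2 - 6*m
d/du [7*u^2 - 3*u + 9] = 14*u - 3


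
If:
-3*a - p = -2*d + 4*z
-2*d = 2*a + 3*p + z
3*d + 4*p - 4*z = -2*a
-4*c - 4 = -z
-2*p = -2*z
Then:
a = 0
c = -1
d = 0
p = 0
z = 0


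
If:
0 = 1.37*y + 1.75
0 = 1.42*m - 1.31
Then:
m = 0.92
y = -1.28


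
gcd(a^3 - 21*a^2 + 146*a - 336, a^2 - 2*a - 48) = a - 8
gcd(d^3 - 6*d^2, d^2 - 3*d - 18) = d - 6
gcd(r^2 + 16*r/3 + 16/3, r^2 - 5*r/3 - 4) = r + 4/3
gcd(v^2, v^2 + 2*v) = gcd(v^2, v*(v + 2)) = v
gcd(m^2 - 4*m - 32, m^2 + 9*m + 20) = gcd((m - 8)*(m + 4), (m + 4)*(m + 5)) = m + 4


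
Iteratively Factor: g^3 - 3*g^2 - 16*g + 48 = (g - 4)*(g^2 + g - 12) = (g - 4)*(g + 4)*(g - 3)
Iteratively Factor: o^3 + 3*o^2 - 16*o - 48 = (o - 4)*(o^2 + 7*o + 12) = (o - 4)*(o + 3)*(o + 4)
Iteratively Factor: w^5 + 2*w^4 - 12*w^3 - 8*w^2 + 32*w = (w)*(w^4 + 2*w^3 - 12*w^2 - 8*w + 32) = w*(w - 2)*(w^3 + 4*w^2 - 4*w - 16) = w*(w - 2)^2*(w^2 + 6*w + 8) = w*(w - 2)^2*(w + 2)*(w + 4)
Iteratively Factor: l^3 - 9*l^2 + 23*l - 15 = (l - 3)*(l^2 - 6*l + 5) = (l - 5)*(l - 3)*(l - 1)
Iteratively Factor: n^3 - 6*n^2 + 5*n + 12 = (n + 1)*(n^2 - 7*n + 12) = (n - 4)*(n + 1)*(n - 3)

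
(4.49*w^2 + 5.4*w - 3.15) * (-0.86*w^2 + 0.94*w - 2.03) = -3.8614*w^4 - 0.4234*w^3 - 1.3297*w^2 - 13.923*w + 6.3945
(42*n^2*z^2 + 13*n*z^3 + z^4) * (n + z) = 42*n^3*z^2 + 55*n^2*z^3 + 14*n*z^4 + z^5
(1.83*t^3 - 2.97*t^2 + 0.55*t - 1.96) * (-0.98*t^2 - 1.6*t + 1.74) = -1.7934*t^5 - 0.0174000000000003*t^4 + 7.3972*t^3 - 4.127*t^2 + 4.093*t - 3.4104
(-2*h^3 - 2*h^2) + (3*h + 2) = -2*h^3 - 2*h^2 + 3*h + 2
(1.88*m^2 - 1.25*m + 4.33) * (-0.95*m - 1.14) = -1.786*m^3 - 0.9557*m^2 - 2.6885*m - 4.9362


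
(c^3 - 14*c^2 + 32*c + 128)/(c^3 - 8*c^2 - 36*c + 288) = (c^2 - 6*c - 16)/(c^2 - 36)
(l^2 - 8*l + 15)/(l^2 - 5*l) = (l - 3)/l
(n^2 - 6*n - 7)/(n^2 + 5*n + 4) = (n - 7)/(n + 4)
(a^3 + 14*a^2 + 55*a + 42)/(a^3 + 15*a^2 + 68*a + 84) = (a + 1)/(a + 2)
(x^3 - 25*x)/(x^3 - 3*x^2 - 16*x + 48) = x*(x^2 - 25)/(x^3 - 3*x^2 - 16*x + 48)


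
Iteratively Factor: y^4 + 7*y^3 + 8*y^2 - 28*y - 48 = (y + 2)*(y^3 + 5*y^2 - 2*y - 24) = (y + 2)*(y + 3)*(y^2 + 2*y - 8) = (y + 2)*(y + 3)*(y + 4)*(y - 2)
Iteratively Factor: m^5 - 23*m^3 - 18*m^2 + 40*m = (m - 1)*(m^4 + m^3 - 22*m^2 - 40*m) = (m - 1)*(m + 2)*(m^3 - m^2 - 20*m) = m*(m - 1)*(m + 2)*(m^2 - m - 20) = m*(m - 1)*(m + 2)*(m + 4)*(m - 5)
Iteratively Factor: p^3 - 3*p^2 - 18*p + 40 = (p - 5)*(p^2 + 2*p - 8) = (p - 5)*(p - 2)*(p + 4)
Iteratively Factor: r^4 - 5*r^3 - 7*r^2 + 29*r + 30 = (r - 3)*(r^3 - 2*r^2 - 13*r - 10) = (r - 3)*(r + 2)*(r^2 - 4*r - 5) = (r - 3)*(r + 1)*(r + 2)*(r - 5)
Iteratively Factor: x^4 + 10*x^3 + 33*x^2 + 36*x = (x)*(x^3 + 10*x^2 + 33*x + 36) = x*(x + 4)*(x^2 + 6*x + 9) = x*(x + 3)*(x + 4)*(x + 3)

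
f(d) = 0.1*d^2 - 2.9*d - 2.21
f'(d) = 0.2*d - 2.9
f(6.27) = -16.46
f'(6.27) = -1.65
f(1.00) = -5.01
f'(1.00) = -2.70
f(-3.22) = 8.16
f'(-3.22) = -3.54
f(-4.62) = 13.32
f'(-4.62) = -3.82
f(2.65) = -9.19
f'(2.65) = -2.37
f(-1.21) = 1.45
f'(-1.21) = -3.14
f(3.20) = -10.47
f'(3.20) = -2.26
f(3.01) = -10.03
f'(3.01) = -2.30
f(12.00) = -22.61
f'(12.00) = -0.50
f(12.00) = -22.61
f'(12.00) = -0.50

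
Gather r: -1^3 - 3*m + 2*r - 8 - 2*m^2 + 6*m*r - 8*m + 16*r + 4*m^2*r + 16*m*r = -2*m^2 - 11*m + r*(4*m^2 + 22*m + 18) - 9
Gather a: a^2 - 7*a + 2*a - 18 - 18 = a^2 - 5*a - 36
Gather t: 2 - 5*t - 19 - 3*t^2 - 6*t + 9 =-3*t^2 - 11*t - 8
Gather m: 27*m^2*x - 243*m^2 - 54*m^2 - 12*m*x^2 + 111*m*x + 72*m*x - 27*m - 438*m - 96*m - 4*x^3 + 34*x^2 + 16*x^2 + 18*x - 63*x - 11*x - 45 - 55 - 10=m^2*(27*x - 297) + m*(-12*x^2 + 183*x - 561) - 4*x^3 + 50*x^2 - 56*x - 110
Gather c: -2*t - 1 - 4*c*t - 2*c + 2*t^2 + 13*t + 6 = c*(-4*t - 2) + 2*t^2 + 11*t + 5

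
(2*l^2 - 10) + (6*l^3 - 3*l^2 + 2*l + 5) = 6*l^3 - l^2 + 2*l - 5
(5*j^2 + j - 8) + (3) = 5*j^2 + j - 5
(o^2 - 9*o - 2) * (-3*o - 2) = -3*o^3 + 25*o^2 + 24*o + 4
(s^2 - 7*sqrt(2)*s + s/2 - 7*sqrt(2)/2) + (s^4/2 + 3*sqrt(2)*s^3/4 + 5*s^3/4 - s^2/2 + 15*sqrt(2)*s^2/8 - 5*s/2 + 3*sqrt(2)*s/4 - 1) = s^4/2 + 3*sqrt(2)*s^3/4 + 5*s^3/4 + s^2/2 + 15*sqrt(2)*s^2/8 - 25*sqrt(2)*s/4 - 2*s - 7*sqrt(2)/2 - 1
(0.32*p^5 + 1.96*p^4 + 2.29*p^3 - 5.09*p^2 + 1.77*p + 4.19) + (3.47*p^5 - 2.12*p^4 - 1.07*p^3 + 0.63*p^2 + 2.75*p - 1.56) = 3.79*p^5 - 0.16*p^4 + 1.22*p^3 - 4.46*p^2 + 4.52*p + 2.63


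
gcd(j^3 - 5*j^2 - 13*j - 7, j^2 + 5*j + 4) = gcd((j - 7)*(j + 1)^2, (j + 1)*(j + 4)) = j + 1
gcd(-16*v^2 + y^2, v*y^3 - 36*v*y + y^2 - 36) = 1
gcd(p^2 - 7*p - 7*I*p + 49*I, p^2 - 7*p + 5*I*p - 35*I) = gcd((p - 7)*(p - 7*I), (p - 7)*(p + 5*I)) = p - 7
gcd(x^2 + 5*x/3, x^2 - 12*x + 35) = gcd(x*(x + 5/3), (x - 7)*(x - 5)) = 1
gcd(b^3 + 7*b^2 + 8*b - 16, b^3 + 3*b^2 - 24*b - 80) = b^2 + 8*b + 16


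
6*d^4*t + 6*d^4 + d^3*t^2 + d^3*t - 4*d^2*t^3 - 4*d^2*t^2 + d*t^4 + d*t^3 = (-3*d + t)*(-2*d + t)*(d + t)*(d*t + d)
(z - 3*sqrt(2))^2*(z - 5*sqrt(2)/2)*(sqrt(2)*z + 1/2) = sqrt(2)*z^4 - 33*z^3/2 + 175*sqrt(2)*z^2/4 - 66*z - 45*sqrt(2)/2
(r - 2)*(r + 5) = r^2 + 3*r - 10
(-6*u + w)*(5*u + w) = -30*u^2 - u*w + w^2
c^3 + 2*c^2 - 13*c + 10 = (c - 2)*(c - 1)*(c + 5)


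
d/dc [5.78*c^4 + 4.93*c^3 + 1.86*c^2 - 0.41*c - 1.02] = 23.12*c^3 + 14.79*c^2 + 3.72*c - 0.41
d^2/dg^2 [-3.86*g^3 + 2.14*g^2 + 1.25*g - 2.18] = 4.28 - 23.16*g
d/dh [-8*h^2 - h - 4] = -16*h - 1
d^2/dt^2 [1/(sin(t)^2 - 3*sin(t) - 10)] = (-4*sin(t)^4 + 9*sin(t)^3 - 43*sin(t)^2 + 12*sin(t) + 38)/((sin(t) - 5)^3*(sin(t) + 2)^3)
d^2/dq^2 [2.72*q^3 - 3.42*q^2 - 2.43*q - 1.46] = 16.32*q - 6.84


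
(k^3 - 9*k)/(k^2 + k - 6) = k*(k - 3)/(k - 2)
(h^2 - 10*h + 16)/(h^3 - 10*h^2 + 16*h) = 1/h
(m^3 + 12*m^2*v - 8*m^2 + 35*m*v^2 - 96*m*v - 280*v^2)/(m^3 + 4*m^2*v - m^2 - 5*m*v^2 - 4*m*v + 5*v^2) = (-m^2 - 7*m*v + 8*m + 56*v)/(-m^2 + m*v + m - v)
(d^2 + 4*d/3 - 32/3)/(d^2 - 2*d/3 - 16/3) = (d + 4)/(d + 2)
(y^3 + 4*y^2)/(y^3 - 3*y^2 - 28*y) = y/(y - 7)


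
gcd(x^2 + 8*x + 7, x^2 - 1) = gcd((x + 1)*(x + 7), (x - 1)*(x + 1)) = x + 1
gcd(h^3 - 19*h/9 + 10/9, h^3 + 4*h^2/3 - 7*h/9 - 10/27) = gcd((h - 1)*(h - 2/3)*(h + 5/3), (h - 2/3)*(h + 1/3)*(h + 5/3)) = h^2 + h - 10/9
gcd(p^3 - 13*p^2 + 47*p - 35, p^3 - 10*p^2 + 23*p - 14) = p^2 - 8*p + 7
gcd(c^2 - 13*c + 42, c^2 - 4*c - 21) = c - 7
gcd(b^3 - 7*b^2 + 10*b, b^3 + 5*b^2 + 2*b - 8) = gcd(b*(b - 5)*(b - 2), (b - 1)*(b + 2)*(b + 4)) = 1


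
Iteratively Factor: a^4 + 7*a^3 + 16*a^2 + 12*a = (a + 3)*(a^3 + 4*a^2 + 4*a) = a*(a + 3)*(a^2 + 4*a + 4) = a*(a + 2)*(a + 3)*(a + 2)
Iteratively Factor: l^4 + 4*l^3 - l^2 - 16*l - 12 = (l + 2)*(l^3 + 2*l^2 - 5*l - 6) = (l - 2)*(l + 2)*(l^2 + 4*l + 3) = (l - 2)*(l + 2)*(l + 3)*(l + 1)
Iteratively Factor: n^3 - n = (n - 1)*(n^2 + n) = (n - 1)*(n + 1)*(n)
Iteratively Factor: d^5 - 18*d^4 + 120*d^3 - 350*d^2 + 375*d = (d)*(d^4 - 18*d^3 + 120*d^2 - 350*d + 375) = d*(d - 5)*(d^3 - 13*d^2 + 55*d - 75) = d*(d - 5)^2*(d^2 - 8*d + 15) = d*(d - 5)^2*(d - 3)*(d - 5)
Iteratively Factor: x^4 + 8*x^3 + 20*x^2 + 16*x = (x + 2)*(x^3 + 6*x^2 + 8*x) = (x + 2)*(x + 4)*(x^2 + 2*x) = (x + 2)^2*(x + 4)*(x)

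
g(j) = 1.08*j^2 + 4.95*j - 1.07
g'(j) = 2.16*j + 4.95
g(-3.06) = -6.10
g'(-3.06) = -1.66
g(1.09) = 5.61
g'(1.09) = 7.30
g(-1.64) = -6.28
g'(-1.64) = 1.41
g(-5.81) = 6.63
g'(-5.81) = -7.60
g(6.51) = 76.93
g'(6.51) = 19.01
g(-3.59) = -4.92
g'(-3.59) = -2.80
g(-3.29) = -5.67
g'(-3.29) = -2.16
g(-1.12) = -5.26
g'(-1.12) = 2.53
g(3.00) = 23.50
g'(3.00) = 11.43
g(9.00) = 130.96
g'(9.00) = 24.39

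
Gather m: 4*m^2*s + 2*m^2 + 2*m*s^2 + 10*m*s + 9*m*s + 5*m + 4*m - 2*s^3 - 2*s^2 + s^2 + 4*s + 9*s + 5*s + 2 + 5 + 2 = m^2*(4*s + 2) + m*(2*s^2 + 19*s + 9) - 2*s^3 - s^2 + 18*s + 9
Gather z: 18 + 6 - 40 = -16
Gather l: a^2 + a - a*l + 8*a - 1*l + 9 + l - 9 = a^2 - a*l + 9*a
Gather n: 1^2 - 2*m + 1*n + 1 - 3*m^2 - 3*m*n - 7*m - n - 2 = -3*m^2 - 3*m*n - 9*m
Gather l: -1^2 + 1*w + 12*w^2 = 12*w^2 + w - 1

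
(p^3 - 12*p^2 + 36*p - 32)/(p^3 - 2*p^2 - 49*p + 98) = (p^2 - 10*p + 16)/(p^2 - 49)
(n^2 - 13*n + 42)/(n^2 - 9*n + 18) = (n - 7)/(n - 3)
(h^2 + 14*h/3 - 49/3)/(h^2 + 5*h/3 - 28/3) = (h + 7)/(h + 4)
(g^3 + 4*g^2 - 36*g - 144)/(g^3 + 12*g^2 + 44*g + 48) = (g - 6)/(g + 2)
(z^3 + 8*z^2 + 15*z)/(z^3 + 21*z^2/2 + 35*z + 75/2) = 2*z/(2*z + 5)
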